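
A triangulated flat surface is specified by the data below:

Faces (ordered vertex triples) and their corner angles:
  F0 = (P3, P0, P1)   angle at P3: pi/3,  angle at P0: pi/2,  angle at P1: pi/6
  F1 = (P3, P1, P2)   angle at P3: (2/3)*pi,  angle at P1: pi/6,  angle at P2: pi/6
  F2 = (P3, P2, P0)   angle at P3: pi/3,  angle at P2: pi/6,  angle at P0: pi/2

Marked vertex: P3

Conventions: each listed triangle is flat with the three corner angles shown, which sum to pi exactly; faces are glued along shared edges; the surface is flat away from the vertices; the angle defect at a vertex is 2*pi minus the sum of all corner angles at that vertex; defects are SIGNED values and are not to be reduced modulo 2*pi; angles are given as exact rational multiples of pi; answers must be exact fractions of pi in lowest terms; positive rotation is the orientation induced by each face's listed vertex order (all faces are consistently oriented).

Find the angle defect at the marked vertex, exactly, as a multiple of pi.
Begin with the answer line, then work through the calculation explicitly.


Answer: defect(P3) = (2/3)*pi

Sum of corner angles at P3: (4/3)*pi
defect = 2*pi - (4/3)*pi


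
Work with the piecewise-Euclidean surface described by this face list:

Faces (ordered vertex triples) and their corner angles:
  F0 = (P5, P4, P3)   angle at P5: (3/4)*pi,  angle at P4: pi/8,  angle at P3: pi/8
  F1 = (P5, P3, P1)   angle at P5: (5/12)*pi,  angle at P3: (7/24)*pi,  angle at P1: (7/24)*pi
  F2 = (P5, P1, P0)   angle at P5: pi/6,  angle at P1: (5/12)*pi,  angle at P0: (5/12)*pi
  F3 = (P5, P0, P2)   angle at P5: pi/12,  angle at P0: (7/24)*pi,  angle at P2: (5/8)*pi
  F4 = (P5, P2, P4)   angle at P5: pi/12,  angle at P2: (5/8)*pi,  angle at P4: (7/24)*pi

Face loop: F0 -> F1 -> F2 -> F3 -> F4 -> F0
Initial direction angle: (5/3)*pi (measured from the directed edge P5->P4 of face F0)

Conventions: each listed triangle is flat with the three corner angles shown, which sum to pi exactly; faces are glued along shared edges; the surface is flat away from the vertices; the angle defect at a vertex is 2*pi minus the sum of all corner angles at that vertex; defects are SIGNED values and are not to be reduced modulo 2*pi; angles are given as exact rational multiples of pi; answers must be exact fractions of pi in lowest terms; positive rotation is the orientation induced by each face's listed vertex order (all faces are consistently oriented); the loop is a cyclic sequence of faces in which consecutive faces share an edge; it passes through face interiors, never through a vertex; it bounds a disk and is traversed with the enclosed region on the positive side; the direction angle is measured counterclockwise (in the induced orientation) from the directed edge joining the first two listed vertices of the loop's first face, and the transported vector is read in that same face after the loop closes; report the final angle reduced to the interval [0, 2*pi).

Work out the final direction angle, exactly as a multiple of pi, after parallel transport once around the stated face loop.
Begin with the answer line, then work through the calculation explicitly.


Answer: final direction angle = pi/6

enclosed vertex P5: corner angles sum to (3/2)*pi, defect = 2*pi - (3/2)*pi = pi/2
the rotation equals the total enclosed defect, so the final angle is initial + defects (mod 2*pi)
final angle = (5/3)*pi + pi/2 = pi/6 (mod 2*pi)


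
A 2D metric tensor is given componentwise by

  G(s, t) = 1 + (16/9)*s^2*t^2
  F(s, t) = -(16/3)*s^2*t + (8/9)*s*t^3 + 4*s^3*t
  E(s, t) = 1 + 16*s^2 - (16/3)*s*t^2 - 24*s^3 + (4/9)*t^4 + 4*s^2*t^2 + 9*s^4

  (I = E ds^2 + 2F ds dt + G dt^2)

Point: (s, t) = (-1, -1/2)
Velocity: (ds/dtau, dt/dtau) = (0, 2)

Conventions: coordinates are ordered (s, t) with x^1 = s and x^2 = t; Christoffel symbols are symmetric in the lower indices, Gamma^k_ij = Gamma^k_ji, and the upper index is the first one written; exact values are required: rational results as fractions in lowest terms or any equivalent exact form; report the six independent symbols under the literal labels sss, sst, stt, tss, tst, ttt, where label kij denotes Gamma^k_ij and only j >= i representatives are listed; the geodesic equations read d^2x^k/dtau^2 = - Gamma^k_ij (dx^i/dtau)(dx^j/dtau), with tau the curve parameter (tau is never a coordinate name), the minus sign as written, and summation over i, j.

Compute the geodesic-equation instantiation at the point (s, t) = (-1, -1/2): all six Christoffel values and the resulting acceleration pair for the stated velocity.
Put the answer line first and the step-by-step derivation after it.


Answer: Gamma_sss = -2580/1901, Gamma_sst = -172/1901, Gamma_stt = -344/1901, Gamma_tss = -240/1901, Gamma_tst = -16/1901, Gamma_ttt = -32/1901; accelerations (d^2s/dtau^2, d^2t/dtau^2) = (1376/1901, 128/1901)

E = 1885/36, F = 43/9, G = 13/9 at the point
E_s = -430/3, E_t = -86/9, F_s = -103/9, F_t = -10, G_s = -8/9, G_t = -16/9
EG - F^2 = 1901/36;  g^inv = (36/1901) * [[13/9, -43/9], [-43/9, 1885/36]]
first-kind symbols [ij,l] = (1/2)(d_i g_jl + d_j g_il - d_l g_ij): [ss,s] = E_s/2 = -215/3, [ss,t] = F_s - E_t/2 = -20/3, [st,s] = E_t/2 = -43/9, [st,t] = G_s/2 = -4/9, [tt,s] = F_t - G_s/2 = -86/9, [tt,t] = G_t/2 = -8/9
Gamma^s_ij = (G*[ij,s] - F*[ij,t])/(EG - F^2), Gamma^t_ij = (E*[ij,t] - F*[ij,s])/(EG - F^2)
Gamma_sss = -2580/1901, Gamma_sst = -172/1901, Gamma_stt = -344/1901, Gamma_tss = -240/1901, Gamma_tst = -16/1901, Gamma_ttt = -32/1901
d^2s/dtau^2 = -(Gamma_sss*(0)^2 + 2*Gamma_sst*(0)*(2) + Gamma_stt*(2)^2) = 1376/1901
d^2t/dtau^2 = -(Gamma_tss*(0)^2 + 2*Gamma_tst*(0)*(2) + Gamma_ttt*(2)^2) = 128/1901


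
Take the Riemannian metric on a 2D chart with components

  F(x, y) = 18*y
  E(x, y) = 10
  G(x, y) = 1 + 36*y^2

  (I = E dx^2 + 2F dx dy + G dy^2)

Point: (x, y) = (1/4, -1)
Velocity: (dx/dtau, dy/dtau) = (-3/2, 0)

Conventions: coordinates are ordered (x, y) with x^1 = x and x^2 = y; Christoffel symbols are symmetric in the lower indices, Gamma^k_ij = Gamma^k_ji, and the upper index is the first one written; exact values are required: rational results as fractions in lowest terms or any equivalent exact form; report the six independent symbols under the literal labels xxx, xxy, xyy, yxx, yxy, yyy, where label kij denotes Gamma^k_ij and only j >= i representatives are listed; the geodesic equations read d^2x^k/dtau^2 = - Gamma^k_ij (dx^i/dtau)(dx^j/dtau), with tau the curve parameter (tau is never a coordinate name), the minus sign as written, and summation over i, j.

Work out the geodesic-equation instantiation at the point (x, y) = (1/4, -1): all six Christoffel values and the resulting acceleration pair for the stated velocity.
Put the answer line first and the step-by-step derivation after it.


Answer: Gamma_xxx = 0, Gamma_xxy = 0, Gamma_xyy = 9/23, Gamma_yxx = 0, Gamma_yxy = 0, Gamma_yyy = -18/23; accelerations (d^2x/dtau^2, d^2y/dtau^2) = (0, 0)

E = 10, F = -18, G = 37 at the point
E_x = 0, E_y = 0, F_x = 0, F_y = 18, G_x = 0, G_y = -72
EG - F^2 = 46;  g^inv = (1/46) * [[37, 18], [18, 10]]
first-kind symbols [ij,l] = (1/2)(d_i g_jl + d_j g_il - d_l g_ij): [xx,x] = E_x/2 = 0, [xx,y] = F_x - E_y/2 = 0, [xy,x] = E_y/2 = 0, [xy,y] = G_x/2 = 0, [yy,x] = F_y - G_x/2 = 18, [yy,y] = G_y/2 = -36
Gamma^x_ij = (G*[ij,x] - F*[ij,y])/(EG - F^2), Gamma^y_ij = (E*[ij,y] - F*[ij,x])/(EG - F^2)
Gamma_xxx = 0, Gamma_xxy = 0, Gamma_xyy = 9/23, Gamma_yxx = 0, Gamma_yxy = 0, Gamma_yyy = -18/23
d^2x/dtau^2 = -(Gamma_xxx*(-3/2)^2 + 2*Gamma_xxy*(-3/2)*(0) + Gamma_xyy*(0)^2) = 0
d^2y/dtau^2 = -(Gamma_yxx*(-3/2)^2 + 2*Gamma_yxy*(-3/2)*(0) + Gamma_yyy*(0)^2) = 0


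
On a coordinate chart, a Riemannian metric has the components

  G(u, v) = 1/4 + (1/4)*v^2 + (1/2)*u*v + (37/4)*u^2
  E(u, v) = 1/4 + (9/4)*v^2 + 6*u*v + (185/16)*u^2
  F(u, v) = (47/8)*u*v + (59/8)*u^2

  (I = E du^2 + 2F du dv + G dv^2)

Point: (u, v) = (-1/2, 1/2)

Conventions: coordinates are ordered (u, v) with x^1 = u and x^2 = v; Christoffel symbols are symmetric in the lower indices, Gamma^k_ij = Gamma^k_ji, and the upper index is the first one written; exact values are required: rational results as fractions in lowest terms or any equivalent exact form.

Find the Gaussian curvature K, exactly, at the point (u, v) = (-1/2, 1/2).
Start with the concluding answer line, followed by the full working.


Answer: K = 456328/471969

E = 141/64, F = 3/8, G = 5/2, EG - F^2 = 687/128 at the point
E_u = -137/16, E_v = -3/4, F_u = -71/16, F_v = -47/16, G_u = -9, G_v = 0
E_vv = 9/2, F_uv = 47/8, G_uu = 37/2
Using the Brioschi determinant formula for K from the metric derivatives:
M1 = [[-E_vv/2 + F_uv - G_uu/2, E_u/2, F_u - E_v/2], [F_v - G_u/2, E, F], [G_v/2, F, G]] = [[-45/8, -137/32, -65/16], [25/16, 141/64, 3/8], [0, 3/8, 5/2]]; det M1 = -32455/2048
M2 = [[0, E_v/2, G_u/2], [E_v/2, E, F], [G_u/2, F, G]] = [[0, -3/8, -9/2], [-3/8, 141/64, 3/8], [-9/2, 3/8, 5/2]]; det M2 = -11187/256
det M1 - det M2 = 57041/2048; K = 57041/2048 / (687/128)^2 = 456328/471969


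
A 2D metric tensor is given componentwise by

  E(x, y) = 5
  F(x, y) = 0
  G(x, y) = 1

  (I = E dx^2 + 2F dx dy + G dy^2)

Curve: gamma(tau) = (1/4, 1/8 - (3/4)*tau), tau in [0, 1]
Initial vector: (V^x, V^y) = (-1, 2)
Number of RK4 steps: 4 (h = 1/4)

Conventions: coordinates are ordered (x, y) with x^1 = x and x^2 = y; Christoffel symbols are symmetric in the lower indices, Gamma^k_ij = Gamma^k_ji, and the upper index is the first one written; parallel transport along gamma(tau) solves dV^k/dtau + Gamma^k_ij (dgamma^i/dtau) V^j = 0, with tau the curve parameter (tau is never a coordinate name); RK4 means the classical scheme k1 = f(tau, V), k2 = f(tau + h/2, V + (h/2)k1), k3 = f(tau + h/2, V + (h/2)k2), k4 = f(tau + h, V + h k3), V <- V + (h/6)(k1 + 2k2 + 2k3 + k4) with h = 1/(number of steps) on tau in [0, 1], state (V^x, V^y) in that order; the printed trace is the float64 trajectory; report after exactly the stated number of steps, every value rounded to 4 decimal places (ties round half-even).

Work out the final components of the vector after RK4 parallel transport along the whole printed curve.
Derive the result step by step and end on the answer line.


gamma'(tau) = (0, -3/4); f(tau, V)^k = -Gamma^k_ij(gamma(tau)) gamma'^i(tau) V^j; h = 1/4; intermediate values shown to 6 dp
curve data and Christoffel symbols at the stage parameters:
  tau = 0.000000: gamma = (0.250000, 0.125000), gamma' = (0.000000, -0.750000); Gamma_xxx = 0.000000, Gamma_xxy = 0.000000, Gamma_xyy = 0.000000, Gamma_yxx = 0.000000, Gamma_yxy = 0.000000, Gamma_yyy = 0.000000
  tau = 0.125000: gamma = (0.250000, 0.031250), gamma' = (0.000000, -0.750000); Gamma_xxx = 0.000000, Gamma_xxy = 0.000000, Gamma_xyy = 0.000000, Gamma_yxx = 0.000000, Gamma_yxy = 0.000000, Gamma_yyy = 0.000000
  tau = 0.250000: gamma = (0.250000, -0.062500), gamma' = (0.000000, -0.750000); Gamma_xxx = 0.000000, Gamma_xxy = 0.000000, Gamma_xyy = 0.000000, Gamma_yxx = 0.000000, Gamma_yxy = 0.000000, Gamma_yyy = 0.000000
  tau = 0.375000: gamma = (0.250000, -0.156250), gamma' = (0.000000, -0.750000); Gamma_xxx = 0.000000, Gamma_xxy = 0.000000, Gamma_xyy = 0.000000, Gamma_yxx = 0.000000, Gamma_yxy = 0.000000, Gamma_yyy = 0.000000
  tau = 0.500000: gamma = (0.250000, -0.250000), gamma' = (0.000000, -0.750000); Gamma_xxx = 0.000000, Gamma_xxy = 0.000000, Gamma_xyy = 0.000000, Gamma_yxx = 0.000000, Gamma_yxy = 0.000000, Gamma_yyy = 0.000000
  tau = 0.625000: gamma = (0.250000, -0.343750), gamma' = (0.000000, -0.750000); Gamma_xxx = 0.000000, Gamma_xxy = 0.000000, Gamma_xyy = 0.000000, Gamma_yxx = 0.000000, Gamma_yxy = 0.000000, Gamma_yyy = 0.000000
  tau = 0.750000: gamma = (0.250000, -0.437500), gamma' = (0.000000, -0.750000); Gamma_xxx = 0.000000, Gamma_xxy = 0.000000, Gamma_xyy = 0.000000, Gamma_yxx = 0.000000, Gamma_yxy = 0.000000, Gamma_yyy = 0.000000
  tau = 0.875000: gamma = (0.250000, -0.531250), gamma' = (0.000000, -0.750000); Gamma_xxx = 0.000000, Gamma_xxy = 0.000000, Gamma_xyy = 0.000000, Gamma_yxx = 0.000000, Gamma_yxy = 0.000000, Gamma_yyy = 0.000000
  tau = 1.000000: gamma = (0.250000, -0.625000), gamma' = (0.000000, -0.750000); Gamma_xxx = 0.000000, Gamma_xxy = 0.000000, Gamma_xyy = 0.000000, Gamma_yxx = 0.000000, Gamma_yxy = 0.000000, Gamma_yyy = 0.000000
step 0: V^x = -1.0000, V^y = 2.0000
step 1: k1 = (0.000000, 0.000000), k2 = (0.000000, 0.000000), k3 = (0.000000, 0.000000), k4 = (0.000000, 0.000000); V <- V + (h/6)(k1 + 2k2 + 2k3 + k4): V^x = -1.0000, V^y = 2.0000
step 2: k1 = (0.000000, 0.000000), k2 = (0.000000, 0.000000), k3 = (0.000000, 0.000000), k4 = (0.000000, 0.000000); V <- V + (h/6)(k1 + 2k2 + 2k3 + k4): V^x = -1.0000, V^y = 2.0000
step 3: k1 = (0.000000, 0.000000), k2 = (0.000000, 0.000000), k3 = (0.000000, 0.000000), k4 = (0.000000, 0.000000); V <- V + (h/6)(k1 + 2k2 + 2k3 + k4): V^x = -1.0000, V^y = 2.0000
step 4: k1 = (0.000000, 0.000000), k2 = (0.000000, 0.000000), k3 = (0.000000, 0.000000), k4 = (0.000000, 0.000000); V <- V + (h/6)(k1 + 2k2 + 2k3 + k4): V^x = -1.0000, V^y = 2.0000

Answer: V^x = -1.0000, V^y = 2.0000


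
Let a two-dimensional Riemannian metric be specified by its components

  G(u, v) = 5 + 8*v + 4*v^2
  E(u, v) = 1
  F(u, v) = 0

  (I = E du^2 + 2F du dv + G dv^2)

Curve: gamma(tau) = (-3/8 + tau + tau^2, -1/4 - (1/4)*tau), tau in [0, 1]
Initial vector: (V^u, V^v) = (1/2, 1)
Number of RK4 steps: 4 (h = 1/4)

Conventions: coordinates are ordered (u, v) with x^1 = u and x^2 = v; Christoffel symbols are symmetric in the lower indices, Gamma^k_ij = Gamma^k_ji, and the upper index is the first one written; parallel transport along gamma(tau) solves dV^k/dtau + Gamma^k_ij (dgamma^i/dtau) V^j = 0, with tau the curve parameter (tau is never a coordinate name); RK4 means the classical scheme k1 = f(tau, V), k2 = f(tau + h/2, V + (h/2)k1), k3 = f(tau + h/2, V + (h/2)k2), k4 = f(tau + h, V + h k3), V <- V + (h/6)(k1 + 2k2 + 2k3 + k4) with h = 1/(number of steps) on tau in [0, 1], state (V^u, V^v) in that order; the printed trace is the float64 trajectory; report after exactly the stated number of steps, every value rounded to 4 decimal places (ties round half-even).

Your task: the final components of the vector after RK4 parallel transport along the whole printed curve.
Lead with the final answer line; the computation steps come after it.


Answer: V^u = 0.5000, V^v = 1.2748

gamma'(tau) = (1 + 2*tau, -1/4); f(tau, V)^k = -Gamma^k_ij(gamma(tau)) gamma'^i(tau) V^j; h = 1/4; intermediate values shown to 6 dp
curve data and Christoffel symbols at the stage parameters:
  tau = 0.000000: gamma = (-0.375000, -0.250000), gamma' = (1.000000, -0.250000); Gamma_uuu = 0.000000, Gamma_uuv = 0.000000, Gamma_uvv = 0.000000, Gamma_vuu = 0.000000, Gamma_vuv = 0.000000, Gamma_vvv = 0.923077
  tau = 0.125000: gamma = (-0.234375, -0.281250), gamma' = (1.250000, -0.250000); Gamma_uuu = 0.000000, Gamma_uuv = 0.000000, Gamma_uvv = 0.000000, Gamma_vuu = 0.000000, Gamma_vuv = 0.000000, Gamma_vvv = 0.937580
  tau = 0.250000: gamma = (-0.062500, -0.312500), gamma' = (1.500000, -0.250000); Gamma_uuu = 0.000000, Gamma_uuv = 0.000000, Gamma_uvv = 0.000000, Gamma_vuu = 0.000000, Gamma_vuv = 0.000000, Gamma_vvv = 0.951351
  tau = 0.375000: gamma = (0.140625, -0.343750), gamma' = (1.750000, -0.250000); Gamma_uuu = 0.000000, Gamma_uuv = 0.000000, Gamma_uvv = 0.000000, Gamma_vuu = 0.000000, Gamma_vuv = 0.000000, Gamma_vvv = 0.964132
  tau = 0.500000: gamma = (0.375000, -0.375000), gamma' = (2.000000, -0.250000); Gamma_uuu = 0.000000, Gamma_uuv = 0.000000, Gamma_uvv = 0.000000, Gamma_vuu = 0.000000, Gamma_vuv = 0.000000, Gamma_vvv = 0.975610
  tau = 0.625000: gamma = (0.640625, -0.406250), gamma' = (2.250000, -0.250000); Gamma_uuu = 0.000000, Gamma_uuv = 0.000000, Gamma_uvv = 0.000000, Gamma_vuu = 0.000000, Gamma_vuv = 0.000000, Gamma_vvv = 0.985413
  tau = 0.750000: gamma = (0.937500, -0.437500), gamma' = (2.500000, -0.250000); Gamma_uuu = 0.000000, Gamma_uuv = 0.000000, Gamma_uvv = 0.000000, Gamma_vuu = 0.000000, Gamma_vuv = 0.000000, Gamma_vvv = 0.993103
  tau = 0.875000: gamma = (1.265625, -0.468750), gamma' = (2.750000, -0.250000); Gamma_uuu = 0.000000, Gamma_uuv = 0.000000, Gamma_uvv = 0.000000, Gamma_vuu = 0.000000, Gamma_vuv = 0.000000, Gamma_vvv = 0.998165
  tau = 1.000000: gamma = (1.625000, -0.500000), gamma' = (3.000000, -0.250000); Gamma_uuu = 0.000000, Gamma_uuv = 0.000000, Gamma_uvv = 0.000000, Gamma_vuu = 0.000000, Gamma_vuv = 0.000000, Gamma_vvv = 1.000000
step 0: V^u = 0.5000, V^v = 1.0000
step 1: k1 = (0.000000, 0.230769), k2 = (0.000000, 0.241156), k3 = (0.000000, 0.241461), k4 = (0.000000, 0.252195); V <- V + (h/6)(k1 + 2k2 + 2k3 + k4): V^u = 0.5000, V^v = 1.0603
step 2: k1 = (0.000000, 0.252189), k2 = (0.000000, 0.263176), k3 = (0.000000, 0.263507), k4 = (0.000000, 0.274687); V <- V + (h/6)(k1 + 2k2 + 2k3 + k4): V^u = 0.5000, V^v = 1.1262
step 3: k1 = (0.000000, 0.274679), k2 = (0.000000, 0.285898), k3 = (0.000000, 0.286243), k4 = (0.000000, 0.297371); V <- V + (h/6)(k1 + 2k2 + 2k3 + k4): V^u = 0.5000, V^v = 1.1977
step 4: k1 = (0.000000, 0.297360), k2 = (0.000000, 0.308151), k3 = (0.000000, 0.308487), k4 = (0.000000, 0.318705); V <- V + (h/6)(k1 + 2k2 + 2k3 + k4): V^u = 0.5000, V^v = 1.2748


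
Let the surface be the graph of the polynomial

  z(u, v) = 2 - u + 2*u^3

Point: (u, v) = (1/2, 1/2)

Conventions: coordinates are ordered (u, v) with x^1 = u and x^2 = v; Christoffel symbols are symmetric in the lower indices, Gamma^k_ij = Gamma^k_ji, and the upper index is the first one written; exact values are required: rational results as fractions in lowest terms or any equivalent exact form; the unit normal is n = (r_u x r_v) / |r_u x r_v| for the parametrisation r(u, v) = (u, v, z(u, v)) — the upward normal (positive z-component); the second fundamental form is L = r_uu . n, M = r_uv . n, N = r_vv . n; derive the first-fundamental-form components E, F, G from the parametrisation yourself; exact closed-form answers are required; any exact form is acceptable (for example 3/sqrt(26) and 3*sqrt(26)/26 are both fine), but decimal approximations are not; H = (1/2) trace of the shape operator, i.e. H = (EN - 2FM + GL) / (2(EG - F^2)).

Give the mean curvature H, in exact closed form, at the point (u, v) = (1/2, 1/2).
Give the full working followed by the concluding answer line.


z_u = 1/2, z_v = 0, z_uu = 6, z_uv = 0, z_vv = 0
E = 5/4, F = 0, G = 1; answer radicand W^2 = 5/4
unnormalised second-form numerators: l = 6, m = 0, n = 0; L = l/sqrt(5/4), and similarly M = m/sqrt(W^2), N = n/sqrt(W^2)
H = (E*n - 2*F*m + G*l) / (2*(EG - F^2)*sqrt(W^2)); E*n - 2*F*m + G*l = 6, EG - F^2 = 5/4, so H = (12/5)/sqrt(5/4)

Answer: H = 24*sqrt(5)/25


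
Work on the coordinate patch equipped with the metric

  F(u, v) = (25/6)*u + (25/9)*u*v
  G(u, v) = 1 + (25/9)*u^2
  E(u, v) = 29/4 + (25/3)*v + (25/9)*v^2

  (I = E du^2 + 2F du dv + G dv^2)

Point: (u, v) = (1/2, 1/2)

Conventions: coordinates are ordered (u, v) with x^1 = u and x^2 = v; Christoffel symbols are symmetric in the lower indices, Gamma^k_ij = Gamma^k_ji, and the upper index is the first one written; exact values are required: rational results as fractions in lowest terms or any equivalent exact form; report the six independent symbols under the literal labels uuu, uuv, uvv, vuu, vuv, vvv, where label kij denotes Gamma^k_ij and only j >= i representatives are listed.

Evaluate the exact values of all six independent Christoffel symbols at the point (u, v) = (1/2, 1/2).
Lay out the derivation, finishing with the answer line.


E = 109/9, F = 25/9, G = 61/36 at the point
E_u = 0, E_v = 100/9, F_u = 50/9, F_v = 25/18, G_u = 25/9, G_v = 0
EG - F^2 = 461/36;  g^inv = (36/461) * [[61/36, -25/9], [-25/9, 109/9]]
first-kind symbols [ij,l] = (1/2)(d_i g_jl + d_j g_il - d_l g_ij): [uu,u] = E_u/2 = 0, [uu,v] = F_u - E_v/2 = 0, [uv,u] = E_v/2 = 50/9, [uv,v] = G_u/2 = 25/18, [vv,u] = F_v - G_u/2 = 0, [vv,v] = G_v/2 = 0
Gamma^u_ij = (G*[ij,u] - F*[ij,v])/(EG - F^2), Gamma^v_ij = (E*[ij,v] - F*[ij,u])/(EG - F^2)

Answer: Gamma_uuu = 0, Gamma_uuv = 200/461, Gamma_uvv = 0, Gamma_vuu = 0, Gamma_vuv = 50/461, Gamma_vvv = 0


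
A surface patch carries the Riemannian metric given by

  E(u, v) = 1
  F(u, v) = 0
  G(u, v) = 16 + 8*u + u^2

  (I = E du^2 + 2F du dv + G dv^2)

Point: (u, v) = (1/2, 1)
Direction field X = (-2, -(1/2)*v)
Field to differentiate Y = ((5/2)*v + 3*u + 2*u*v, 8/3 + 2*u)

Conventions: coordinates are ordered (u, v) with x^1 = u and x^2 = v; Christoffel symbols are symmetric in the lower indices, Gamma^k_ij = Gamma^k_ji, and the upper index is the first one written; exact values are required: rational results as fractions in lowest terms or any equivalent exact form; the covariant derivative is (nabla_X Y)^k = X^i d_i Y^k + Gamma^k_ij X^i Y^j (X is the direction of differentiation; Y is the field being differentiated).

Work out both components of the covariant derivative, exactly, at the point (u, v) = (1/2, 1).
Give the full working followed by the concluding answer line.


E = 1, F = 0, G = 81/4 at the point
E_u = 0, E_v = 0, F_u = 0, F_v = 0, G_u = 9, G_v = 0
EG - F^2 = 81/4;  g^inv = (4/81) * [[81/4, 0], [0, 1]]
first-kind symbols [ij,l] = (1/2)(d_i g_jl + d_j g_il - d_l g_ij): [uu,u] = E_u/2 = 0, [uu,v] = F_u - E_v/2 = 0, [uv,u] = E_v/2 = 0, [uv,v] = G_u/2 = 9/2, [vv,u] = F_v - G_u/2 = -9/2, [vv,v] = G_v/2 = 0
Gamma^u_ij = (G*[ij,u] - F*[ij,v])/(EG - F^2), Gamma^v_ij = (E*[ij,v] - F*[ij,u])/(EG - F^2)
Gamma_uuu = 0, Gamma_uuv = 0, Gamma_uvv = -9/2, Gamma_vuu = 0, Gamma_vuv = 2/9, Gamma_vvv = 0
X = (-2, -1/2), Y = (5, 11/3) at the point

Answer: (nabla_X Y)^u = -7/2, (nabla_X Y)^v = -167/27


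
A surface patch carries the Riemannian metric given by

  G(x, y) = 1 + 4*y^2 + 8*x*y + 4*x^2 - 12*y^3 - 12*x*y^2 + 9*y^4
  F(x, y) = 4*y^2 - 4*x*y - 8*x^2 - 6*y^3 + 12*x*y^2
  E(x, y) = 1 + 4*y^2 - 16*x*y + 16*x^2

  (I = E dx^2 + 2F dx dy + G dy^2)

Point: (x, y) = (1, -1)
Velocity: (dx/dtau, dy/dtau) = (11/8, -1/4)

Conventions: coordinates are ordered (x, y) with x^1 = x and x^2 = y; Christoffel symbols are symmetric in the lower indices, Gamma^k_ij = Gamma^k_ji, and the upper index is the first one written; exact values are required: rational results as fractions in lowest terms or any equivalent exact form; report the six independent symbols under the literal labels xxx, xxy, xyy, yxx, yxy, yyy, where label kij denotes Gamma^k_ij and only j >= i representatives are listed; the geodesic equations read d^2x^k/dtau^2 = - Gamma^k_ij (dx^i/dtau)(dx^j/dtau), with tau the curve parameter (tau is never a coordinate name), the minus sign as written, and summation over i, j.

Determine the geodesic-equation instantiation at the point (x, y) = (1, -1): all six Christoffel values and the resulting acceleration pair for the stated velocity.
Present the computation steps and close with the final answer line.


E = 37, F = 18, G = 10 at the point
E_x = 48, E_y = -24, F_x = 0, F_y = -54, G_x = -12, G_y = -48
EG - F^2 = 46;  g^inv = (1/46) * [[10, -18], [-18, 37]]
first-kind symbols [ij,l] = (1/2)(d_i g_jl + d_j g_il - d_l g_ij): [xx,x] = E_x/2 = 24, [xx,y] = F_x - E_y/2 = 12, [xy,x] = E_y/2 = -12, [xy,y] = G_x/2 = -6, [yy,x] = F_y - G_x/2 = -48, [yy,y] = G_y/2 = -24
Gamma^x_ij = (G*[ij,x] - F*[ij,y])/(EG - F^2), Gamma^y_ij = (E*[ij,y] - F*[ij,x])/(EG - F^2)
Gamma_xxx = 12/23, Gamma_xxy = -6/23, Gamma_xyy = -24/23, Gamma_yxx = 6/23, Gamma_yxy = -3/23, Gamma_yyy = -12/23
d^2x/dtau^2 = -(Gamma_xxx*(11/8)^2 + 2*Gamma_xxy*(11/8)*(-1/4) + Gamma_xyy*(-1/4)^2) = -405/368
d^2y/dtau^2 = -(Gamma_yxx*(11/8)^2 + 2*Gamma_yxy*(11/8)*(-1/4) + Gamma_yyy*(-1/4)^2) = -405/736

Answer: Gamma_xxx = 12/23, Gamma_xxy = -6/23, Gamma_xyy = -24/23, Gamma_yxx = 6/23, Gamma_yxy = -3/23, Gamma_yyy = -12/23; accelerations (d^2x/dtau^2, d^2y/dtau^2) = (-405/368, -405/736)


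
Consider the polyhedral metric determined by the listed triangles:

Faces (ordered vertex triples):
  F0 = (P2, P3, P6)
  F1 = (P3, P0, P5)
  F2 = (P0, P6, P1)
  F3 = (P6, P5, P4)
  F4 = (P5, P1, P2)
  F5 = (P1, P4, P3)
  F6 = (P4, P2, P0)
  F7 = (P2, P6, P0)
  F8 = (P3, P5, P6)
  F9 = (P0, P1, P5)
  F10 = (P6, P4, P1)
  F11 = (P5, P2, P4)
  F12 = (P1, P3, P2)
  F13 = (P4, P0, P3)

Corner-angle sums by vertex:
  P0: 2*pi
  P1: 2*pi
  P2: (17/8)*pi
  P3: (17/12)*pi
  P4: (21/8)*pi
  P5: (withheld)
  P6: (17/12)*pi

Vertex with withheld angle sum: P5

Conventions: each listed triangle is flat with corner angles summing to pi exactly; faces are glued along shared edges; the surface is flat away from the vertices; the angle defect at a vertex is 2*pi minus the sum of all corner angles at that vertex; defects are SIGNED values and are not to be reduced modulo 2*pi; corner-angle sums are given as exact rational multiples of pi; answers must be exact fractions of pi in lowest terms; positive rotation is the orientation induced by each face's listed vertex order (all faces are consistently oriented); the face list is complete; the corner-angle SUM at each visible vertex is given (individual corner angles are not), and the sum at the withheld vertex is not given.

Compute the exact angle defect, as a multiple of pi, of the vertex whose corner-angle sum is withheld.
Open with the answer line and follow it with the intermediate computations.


Answer: defect(P5) = (-5/12)*pi

V = 7, E = 21, F = 14; chi = V - E + F = 0
Gauss-Bonnet: total defect = 2*pi*chi = 0; visible defects sum to (5/12)*pi


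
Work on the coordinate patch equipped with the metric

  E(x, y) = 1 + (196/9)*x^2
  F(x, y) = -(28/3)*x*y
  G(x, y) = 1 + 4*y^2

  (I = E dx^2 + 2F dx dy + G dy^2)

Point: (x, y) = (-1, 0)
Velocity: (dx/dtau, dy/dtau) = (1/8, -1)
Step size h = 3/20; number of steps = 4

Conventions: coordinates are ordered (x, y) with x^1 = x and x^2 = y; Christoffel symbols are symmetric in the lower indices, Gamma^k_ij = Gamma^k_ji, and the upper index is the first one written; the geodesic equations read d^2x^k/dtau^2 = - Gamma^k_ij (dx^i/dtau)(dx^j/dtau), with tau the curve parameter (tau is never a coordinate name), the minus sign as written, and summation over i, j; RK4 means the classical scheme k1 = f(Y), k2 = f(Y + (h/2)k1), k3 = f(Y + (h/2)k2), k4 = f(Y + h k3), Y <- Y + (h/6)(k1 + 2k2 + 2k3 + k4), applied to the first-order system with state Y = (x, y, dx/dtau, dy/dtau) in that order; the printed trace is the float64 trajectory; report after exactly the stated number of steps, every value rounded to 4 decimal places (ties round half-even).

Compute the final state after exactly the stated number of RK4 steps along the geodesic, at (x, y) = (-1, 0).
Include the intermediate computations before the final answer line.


f(Y) = (dx/dtau, dy/dtau, -Gamma^x_ij Y'^i Y'^j, -Gamma^y_ij Y'^i Y'^j) with the Gammas evaluated at the stage position; h = 0.150000; intermediate values shown to 6 dp
step 0: x = -1.0000, y = 0.0000, dx/dtau = 0.1250, dy/dtau = -1.0000
step 1:
  k1: at (x, y) = (-1.000000, 0.000000), (dx/dtau, dy/dtau) = (0.125000, -1.000000); Gamma_xxx = -0.956098, Gamma_xxy = 0.000000, Gamma_xyy = 0.409756, Gamma_yxx = 0.000000, Gamma_yxy = 0.000000, Gamma_yyy = 0.000000; k1 = (0.125000, -1.000000, -0.394817, 0.000000)
  k2: at (x, y) = (-0.990625, -0.075000), (dx/dtau, dy/dtau) = (0.095389, -1.000000); Gamma_xxx = -0.963372, Gamma_xxy = 0.000000, Gamma_xyy = 0.412874, Gamma_yxx = 0.031259, Gamma_yxy = 0.000000, Gamma_yyy = -0.013397; k2 = (0.095389, -1.000000, -0.404108, 0.013112)
  k3: at (x, y) = (-0.992846, -0.075000), (dx/dtau, dy/dtau) = (0.094692, -0.999017); Gamma_xxx = -0.961413, Gamma_xxy = 0.000000, Gamma_xyy = 0.412034, Gamma_yxx = 0.031125, Gamma_yxy = 0.000000, Gamma_yyy = -0.013339; k3 = (0.094692, -0.999017, -0.402604, 0.013034)
  k4: at (x, y) = (-0.985796, -0.149852), (dx/dtau, dy/dtau) = (0.064609, -0.998045); Gamma_xxx = -0.964729, Gamma_xxy = 0.000000, Gamma_xyy = 0.413455, Gamma_yxx = 0.062850, Gamma_yxy = 0.000000, Gamma_yyy = -0.026936; k4 = (0.064609, -0.998045, -0.407813, 0.026568)
  Y <- Y + (h/6)(k1 + 2k2 + 2k3 + k4): x = -0.9858, y = -0.1499, dx/dtau = 0.0646, dy/dtau = -0.9980
step 2:
  k1: at (x, y) = (-0.985756, -0.149902), (dx/dtau, dy/dtau) = (0.064599, -0.998028); Gamma_xxx = -0.964763, Gamma_xxy = 0.000000, Gamma_xyy = 0.413470, Gamma_yxx = 0.062876, Gamma_yxy = 0.000000, Gamma_yyy = -0.026947; k1 = (0.064599, -0.998028, -0.407815, 0.026578)
  k2: at (x, y) = (-0.980911, -0.224754), (dx/dtau, dy/dtau) = (0.034013, -0.996035); Gamma_xxx = -0.964151, Gamma_xxy = 0.000000, Gamma_xyy = 0.413208, Gamma_yxx = 0.094677, Gamma_yxy = 0.000000, Gamma_yyy = -0.040576; k2 = (0.034013, -0.996035, -0.408822, 0.040145)
  k3: at (x, y) = (-0.983205, -0.224605), (dx/dtau, dy/dtau) = (0.033937, -0.995018); Gamma_xxx = -0.962157, Gamma_xxy = 0.000000, Gamma_xyy = 0.412353, Gamma_yxx = 0.094198, Gamma_yxy = 0.000000, Gamma_yyy = -0.040371; k3 = (0.033937, -0.995018, -0.407146, 0.039861)
  k4: at (x, y) = (-0.980665, -0.299155), (dx/dtau, dy/dtau) = (0.003527, -0.992049); Gamma_xxx = -0.957625, Gamma_xxy = 0.000000, Gamma_xyy = 0.410411, Gamma_yxx = 0.125197, Gamma_yxy = 0.000000, Gamma_yyy = -0.053656; k4 = (0.003527, -0.992049, -0.403899, 0.052804)
  Y <- Y + (h/6)(k1 + 2k2 + 2k3 + k4): x = -0.9807, y = -0.2992, dx/dtau = 0.0035, dy/dtau = -0.9920
step 3:
  k1: at (x, y) = (-0.980655, -0.299207), (dx/dtau, dy/dtau) = (0.003507, -0.992044); Gamma_xxx = -0.957628, Gamma_xxy = 0.000000, Gamma_xyy = 0.410412, Gamma_yxx = 0.125220, Gamma_yxy = 0.000000, Gamma_yyy = -0.053666; k1 = (0.003507, -0.992044, -0.403895, 0.052814)
  k2: at (x, y) = (-0.980392, -0.373610), (dx/dtau, dy/dtau) = (-0.026785, -0.988083); Gamma_xxx = -0.949325, Gamma_xxy = 0.000000, Gamma_xyy = 0.406854, Gamma_yxx = 0.155045, Gamma_yxy = 0.000000, Gamma_yyy = -0.066448; k2 = (-0.026785, -0.988083, -0.396533, 0.064762)
  k3: at (x, y) = (-0.982664, -0.373313), (dx/dtau, dy/dtau) = (-0.026233, -0.987186); Gamma_xxx = -0.947471, Gamma_xxy = 0.000000, Gamma_xyy = 0.406059, Gamma_yxx = 0.154261, Gamma_yxy = 0.000000, Gamma_yyy = -0.066112; k3 = (-0.026233, -0.987186, -0.395068, 0.064322)
  k4: at (x, y) = (-0.984590, -0.447284), (dx/dtau, dy/dtau) = (-0.055753, -0.982395); Gamma_xxx = -0.935849, Gamma_xxy = 0.000000, Gamma_xyy = 0.401078, Gamma_yxx = 0.182204, Gamma_yxy = 0.000000, Gamma_yyy = -0.078087; k4 = (-0.055753, -0.982395, -0.384172, 0.074796)
  Y <- Y + (h/6)(k1 + 2k2 + 2k3 + k4): x = -0.9846, y = -0.4473, dx/dtau = -0.0558, dy/dtau = -0.9824
step 4:
  k1: at (x, y) = (-0.984612, -0.447331), (dx/dtau, dy/dtau) = (-0.055774, -0.982399); Gamma_xxx = -0.935824, Gamma_xxy = 0.000000, Gamma_xyy = 0.401068, Gamma_yxx = 0.182214, Gamma_yxy = 0.000000, Gamma_yyy = -0.078092; k1 = (-0.055774, -0.982399, -0.384162, 0.074800)
  k2: at (x, y) = (-0.988795, -0.521011), (dx/dtau, dy/dtau) = (-0.084586, -0.976789); Gamma_xxx = -0.921101, Gamma_xxy = 0.000000, Gamma_xyy = 0.394757, Gamma_yxx = 0.208004, Gamma_yxy = 0.000000, Gamma_yyy = -0.089144; k2 = (-0.084586, -0.976789, -0.370054, 0.083566)
  k3: at (x, y) = (-0.990956, -0.520590), (dx/dtau, dy/dtau) = (-0.083528, -0.976132); Gamma_xxx = -0.919518, Gamma_xxy = 0.000000, Gamma_xyy = 0.394079, Gamma_yxx = 0.207026, Gamma_yxy = 0.000000, Gamma_yyy = -0.088725; k3 = (-0.083528, -0.976132, -0.369076, 0.083096)
  k4: at (x, y) = (-0.997141, -0.593751), (dx/dtau, dy/dtau) = (-0.111136, -0.969935); Gamma_xxx = -0.902422, Gamma_xxy = 0.000000, Gamma_xyy = 0.386752, Gamma_yxx = 0.230293, Gamma_yxy = 0.000000, Gamma_yyy = -0.098697; k4 = (-0.111136, -0.969935, -0.352700, 0.090007)
  Y <- Y + (h/6)(k1 + 2k2 + 2k3 + k4): x = -0.9972, y = -0.5938, dx/dtau = -0.1112, dy/dtau = -0.9699

Answer: x = -0.9972, y = -0.5938, dx/dtau = -0.1112, dy/dtau = -0.9699


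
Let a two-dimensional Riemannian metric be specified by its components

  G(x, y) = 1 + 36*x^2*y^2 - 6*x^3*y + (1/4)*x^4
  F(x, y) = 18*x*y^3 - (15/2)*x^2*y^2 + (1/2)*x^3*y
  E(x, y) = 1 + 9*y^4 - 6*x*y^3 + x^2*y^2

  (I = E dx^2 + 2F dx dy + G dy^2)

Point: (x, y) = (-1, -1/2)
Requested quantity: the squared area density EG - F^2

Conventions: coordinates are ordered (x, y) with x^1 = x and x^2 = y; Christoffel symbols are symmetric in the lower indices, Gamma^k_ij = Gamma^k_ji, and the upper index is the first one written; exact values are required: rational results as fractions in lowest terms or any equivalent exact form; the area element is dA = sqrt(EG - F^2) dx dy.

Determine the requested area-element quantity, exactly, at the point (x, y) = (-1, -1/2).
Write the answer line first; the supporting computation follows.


Answer: EG - F^2 = 117/16

E = 17/16, F = 5/8, G = 29/4; EG - F^2 = 117/16


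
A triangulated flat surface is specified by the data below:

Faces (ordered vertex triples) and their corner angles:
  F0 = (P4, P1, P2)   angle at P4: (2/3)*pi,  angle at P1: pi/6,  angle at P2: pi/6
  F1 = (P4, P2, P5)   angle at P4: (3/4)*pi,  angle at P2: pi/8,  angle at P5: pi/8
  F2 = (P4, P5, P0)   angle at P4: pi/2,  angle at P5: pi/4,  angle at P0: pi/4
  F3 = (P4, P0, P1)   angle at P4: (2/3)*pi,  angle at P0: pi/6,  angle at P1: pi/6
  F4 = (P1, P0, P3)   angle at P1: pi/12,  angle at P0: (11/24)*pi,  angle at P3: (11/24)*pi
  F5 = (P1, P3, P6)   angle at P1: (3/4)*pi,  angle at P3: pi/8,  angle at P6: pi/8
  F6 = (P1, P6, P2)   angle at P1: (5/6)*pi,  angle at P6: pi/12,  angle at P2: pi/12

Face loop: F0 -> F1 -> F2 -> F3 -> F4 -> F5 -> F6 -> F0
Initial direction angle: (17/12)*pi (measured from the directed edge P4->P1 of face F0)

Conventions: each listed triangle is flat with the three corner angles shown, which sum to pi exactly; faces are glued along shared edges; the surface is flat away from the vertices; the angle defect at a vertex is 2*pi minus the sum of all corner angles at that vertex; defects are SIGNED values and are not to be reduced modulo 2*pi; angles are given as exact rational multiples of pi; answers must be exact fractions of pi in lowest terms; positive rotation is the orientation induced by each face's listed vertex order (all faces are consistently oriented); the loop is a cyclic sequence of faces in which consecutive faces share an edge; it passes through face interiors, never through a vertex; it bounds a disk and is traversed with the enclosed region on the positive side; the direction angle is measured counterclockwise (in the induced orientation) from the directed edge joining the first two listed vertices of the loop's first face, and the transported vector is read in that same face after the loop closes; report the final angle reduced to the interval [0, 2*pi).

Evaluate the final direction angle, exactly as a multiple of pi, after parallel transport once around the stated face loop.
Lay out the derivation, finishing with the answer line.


enclosed vertex P1: corner angles sum to 2*pi, defect = 2*pi - 2*pi = 0
enclosed vertex P4: corner angles sum to (31/12)*pi, defect = 2*pi - (31/12)*pi = (-7/12)*pi
summing the enclosed defects onto the initial angle, mod 2*pi in the induced orientation:
final angle = (17/12)*pi - (7/12)*pi = (5/6)*pi (mod 2*pi)

Answer: final direction angle = (5/6)*pi


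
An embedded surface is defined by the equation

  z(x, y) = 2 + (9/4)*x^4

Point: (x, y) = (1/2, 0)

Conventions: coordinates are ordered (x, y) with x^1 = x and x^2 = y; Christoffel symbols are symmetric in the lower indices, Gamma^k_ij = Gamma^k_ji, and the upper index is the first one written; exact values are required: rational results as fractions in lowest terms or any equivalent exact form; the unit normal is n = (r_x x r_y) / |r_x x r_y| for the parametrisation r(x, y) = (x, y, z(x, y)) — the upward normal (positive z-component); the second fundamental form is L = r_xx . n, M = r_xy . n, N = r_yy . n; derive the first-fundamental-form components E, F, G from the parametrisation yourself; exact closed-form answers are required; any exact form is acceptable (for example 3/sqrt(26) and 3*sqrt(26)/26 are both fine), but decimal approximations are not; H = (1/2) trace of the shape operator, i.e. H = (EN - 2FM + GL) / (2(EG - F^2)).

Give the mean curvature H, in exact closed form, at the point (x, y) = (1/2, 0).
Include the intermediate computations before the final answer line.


z_x = 9/8, z_y = 0, z_xx = 27/4, z_xy = 0, z_yy = 0
E = 145/64, F = 0, G = 1; answer radicand W^2 = 145/64
unnormalised second-form numerators: l = 27/4, m = 0, n = 0; L = l/sqrt(145/64), and similarly M = m/sqrt(W^2), N = n/sqrt(W^2)
H = (E*n - 2*F*m + G*l) / (2*(EG - F^2)*sqrt(W^2)); E*n - 2*F*m + G*l = 27/4, EG - F^2 = 145/64, so H = (216/145)/sqrt(145/64)

Answer: H = 1728*sqrt(145)/21025


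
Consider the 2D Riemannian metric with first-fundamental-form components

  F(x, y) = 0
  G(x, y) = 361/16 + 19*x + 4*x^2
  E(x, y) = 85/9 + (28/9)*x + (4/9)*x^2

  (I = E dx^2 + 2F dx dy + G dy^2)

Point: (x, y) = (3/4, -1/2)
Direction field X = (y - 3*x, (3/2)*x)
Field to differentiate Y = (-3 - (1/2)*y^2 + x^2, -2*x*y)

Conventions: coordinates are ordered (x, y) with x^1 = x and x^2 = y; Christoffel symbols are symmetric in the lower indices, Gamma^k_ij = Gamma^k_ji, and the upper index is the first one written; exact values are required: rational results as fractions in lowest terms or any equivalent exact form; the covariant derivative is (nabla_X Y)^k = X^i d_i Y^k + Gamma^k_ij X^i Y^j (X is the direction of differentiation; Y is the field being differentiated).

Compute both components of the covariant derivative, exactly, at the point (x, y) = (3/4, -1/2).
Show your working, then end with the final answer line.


E = 433/36, F = 0, G = 625/16 at the point
E_x = 34/9, E_y = 0, F_x = 0, F_y = 0, G_x = 25, G_y = 0
EG - F^2 = 270625/576;  g^inv = (576/270625) * [[625/16, 0], [0, 433/36]]
first-kind symbols [ij,l] = (1/2)(d_i g_jl + d_j g_il - d_l g_ij): [xx,x] = E_x/2 = 17/9, [xx,y] = F_x - E_y/2 = 0, [xy,x] = E_y/2 = 0, [xy,y] = G_x/2 = 25/2, [yy,x] = F_y - G_x/2 = -25/2, [yy,y] = G_y/2 = 0
Gamma^x_ij = (G*[ij,x] - F*[ij,y])/(EG - F^2), Gamma^y_ij = (E*[ij,y] - F*[ij,x])/(EG - F^2)
Gamma_xxx = 68/433, Gamma_xxy = 0, Gamma_xyy = -450/433, Gamma_yxx = 0, Gamma_yxy = 8/25, Gamma_yyy = 0
X = (-11/4, 9/8), Y = (-41/16, 3/4) at the point

Answer: (nabla_X Y)^x = -23089/6928, (nabla_X Y)^y = -301/50


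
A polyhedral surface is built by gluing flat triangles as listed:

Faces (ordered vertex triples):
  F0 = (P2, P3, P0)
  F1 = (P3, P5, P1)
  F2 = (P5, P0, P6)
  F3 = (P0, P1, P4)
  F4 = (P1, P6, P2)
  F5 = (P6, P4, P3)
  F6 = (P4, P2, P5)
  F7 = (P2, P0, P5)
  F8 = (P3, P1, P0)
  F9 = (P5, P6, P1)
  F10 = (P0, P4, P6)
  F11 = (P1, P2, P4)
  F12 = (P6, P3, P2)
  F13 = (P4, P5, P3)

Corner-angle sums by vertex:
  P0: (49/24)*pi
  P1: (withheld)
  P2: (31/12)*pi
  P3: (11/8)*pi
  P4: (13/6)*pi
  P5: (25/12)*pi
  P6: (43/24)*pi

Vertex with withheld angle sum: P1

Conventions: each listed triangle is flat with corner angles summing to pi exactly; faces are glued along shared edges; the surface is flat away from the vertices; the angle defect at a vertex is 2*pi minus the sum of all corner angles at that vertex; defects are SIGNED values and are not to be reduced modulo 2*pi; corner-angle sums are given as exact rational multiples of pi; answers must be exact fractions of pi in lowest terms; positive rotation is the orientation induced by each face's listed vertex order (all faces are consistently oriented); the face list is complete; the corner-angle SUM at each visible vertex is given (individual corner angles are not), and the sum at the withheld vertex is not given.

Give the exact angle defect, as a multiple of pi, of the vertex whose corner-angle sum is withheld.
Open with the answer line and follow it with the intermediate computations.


Answer: defect(P1) = pi/24

V = 7, E = 21, F = 14; chi = V - E + F = 0
Gauss-Bonnet: total defect = 2*pi*chi = 0; visible defects sum to -pi/24


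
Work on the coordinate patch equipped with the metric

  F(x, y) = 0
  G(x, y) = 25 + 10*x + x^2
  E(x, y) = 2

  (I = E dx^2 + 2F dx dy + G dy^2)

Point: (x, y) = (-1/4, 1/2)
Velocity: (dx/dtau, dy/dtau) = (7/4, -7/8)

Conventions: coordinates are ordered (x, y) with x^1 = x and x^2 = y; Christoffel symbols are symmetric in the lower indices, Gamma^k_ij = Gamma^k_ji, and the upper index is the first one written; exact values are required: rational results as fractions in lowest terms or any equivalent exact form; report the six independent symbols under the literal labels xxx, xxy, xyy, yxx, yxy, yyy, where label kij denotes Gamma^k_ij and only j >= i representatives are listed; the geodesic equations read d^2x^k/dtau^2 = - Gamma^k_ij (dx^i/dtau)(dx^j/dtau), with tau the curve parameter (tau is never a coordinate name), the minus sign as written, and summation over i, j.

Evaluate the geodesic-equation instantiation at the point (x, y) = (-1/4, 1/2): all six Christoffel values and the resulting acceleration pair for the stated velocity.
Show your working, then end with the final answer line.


E = 2, F = 0, G = 361/16 at the point
E_x = 0, E_y = 0, F_x = 0, F_y = 0, G_x = 19/2, G_y = 0
EG - F^2 = 361/8;  g^inv = (8/361) * [[361/16, 0], [0, 2]]
first-kind symbols [ij,l] = (1/2)(d_i g_jl + d_j g_il - d_l g_ij): [xx,x] = E_x/2 = 0, [xx,y] = F_x - E_y/2 = 0, [xy,x] = E_y/2 = 0, [xy,y] = G_x/2 = 19/4, [yy,x] = F_y - G_x/2 = -19/4, [yy,y] = G_y/2 = 0
Gamma^x_ij = (G*[ij,x] - F*[ij,y])/(EG - F^2), Gamma^y_ij = (E*[ij,y] - F*[ij,x])/(EG - F^2)
Gamma_xxx = 0, Gamma_xxy = 0, Gamma_xyy = -19/8, Gamma_yxx = 0, Gamma_yxy = 4/19, Gamma_yyy = 0
d^2x/dtau^2 = -(Gamma_xxx*(7/4)^2 + 2*Gamma_xxy*(7/4)*(-7/8) + Gamma_xyy*(-7/8)^2) = 931/512
d^2y/dtau^2 = -(Gamma_yxx*(7/4)^2 + 2*Gamma_yxy*(7/4)*(-7/8) + Gamma_yyy*(-7/8)^2) = 49/76

Answer: Gamma_xxx = 0, Gamma_xxy = 0, Gamma_xyy = -19/8, Gamma_yxx = 0, Gamma_yxy = 4/19, Gamma_yyy = 0; accelerations (d^2x/dtau^2, d^2y/dtau^2) = (931/512, 49/76)
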